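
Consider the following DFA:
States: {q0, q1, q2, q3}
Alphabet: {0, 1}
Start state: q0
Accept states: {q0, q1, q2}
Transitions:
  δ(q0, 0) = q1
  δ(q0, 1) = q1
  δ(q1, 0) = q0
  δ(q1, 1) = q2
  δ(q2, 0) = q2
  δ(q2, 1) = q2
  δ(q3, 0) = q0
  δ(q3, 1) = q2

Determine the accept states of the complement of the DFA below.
Complement accept states = All states \ Original accept states
= {q0, q1, q2, q3} \ {q0, q1, q2}
{q3}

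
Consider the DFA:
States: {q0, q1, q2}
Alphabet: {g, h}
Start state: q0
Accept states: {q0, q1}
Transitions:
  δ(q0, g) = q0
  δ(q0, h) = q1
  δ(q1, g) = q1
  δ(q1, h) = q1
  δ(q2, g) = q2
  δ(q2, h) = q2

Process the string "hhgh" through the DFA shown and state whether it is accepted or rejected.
Processing string "hhgh":
  q0 --h--> q1
  q1 --h--> q1
  q1 --g--> q1
  q1 --h--> q1
Final state: q1
Accept states: {q0, q1}
Yes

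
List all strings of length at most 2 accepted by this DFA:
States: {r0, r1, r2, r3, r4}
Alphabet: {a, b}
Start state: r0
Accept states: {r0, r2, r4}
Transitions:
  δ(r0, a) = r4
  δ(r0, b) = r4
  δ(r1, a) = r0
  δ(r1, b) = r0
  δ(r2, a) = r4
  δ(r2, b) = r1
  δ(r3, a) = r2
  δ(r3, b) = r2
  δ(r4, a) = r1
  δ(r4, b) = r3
ε, a, b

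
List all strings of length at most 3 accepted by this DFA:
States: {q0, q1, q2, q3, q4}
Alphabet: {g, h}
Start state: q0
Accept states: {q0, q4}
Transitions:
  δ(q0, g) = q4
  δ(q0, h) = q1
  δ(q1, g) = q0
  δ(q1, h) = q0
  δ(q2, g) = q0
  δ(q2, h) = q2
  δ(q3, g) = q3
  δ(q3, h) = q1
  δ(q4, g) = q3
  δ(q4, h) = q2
ε, g, hg, hh, ghg, hgg, hhg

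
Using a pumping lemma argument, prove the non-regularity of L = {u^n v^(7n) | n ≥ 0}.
Assume L is regular with pumping length p. Idea: pumping the u-block breaks the 1:7 ratio.
Choose s = u^p v^(7p) (length 8p ≥ p). By the pumping lemma, s = xyz with |xy| ≤ p, |y| > 0, so y = u^k with k ≥ 1. Then xy²z = u^(p+k) v^(7p). For this to be in L we would need 7p = 7(p+k), i.e. 7k = 0, contradicting k ≥ 1. So xy²z ∉ L.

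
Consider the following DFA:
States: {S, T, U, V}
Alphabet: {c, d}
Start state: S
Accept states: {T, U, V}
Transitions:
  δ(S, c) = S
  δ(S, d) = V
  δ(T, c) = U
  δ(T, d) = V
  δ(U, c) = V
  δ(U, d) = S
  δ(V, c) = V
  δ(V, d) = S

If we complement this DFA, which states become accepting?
Complement accept states = All states \ Original accept states
= {S, T, U, V} \ {T, U, V}
{S}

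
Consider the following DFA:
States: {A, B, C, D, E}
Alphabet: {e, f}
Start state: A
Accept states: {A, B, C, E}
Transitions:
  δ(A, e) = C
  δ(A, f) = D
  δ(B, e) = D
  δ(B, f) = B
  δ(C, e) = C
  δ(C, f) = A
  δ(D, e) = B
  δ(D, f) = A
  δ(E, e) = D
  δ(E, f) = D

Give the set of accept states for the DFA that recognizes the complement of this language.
Complement accept states = All states \ Original accept states
= {A, B, C, D, E} \ {A, B, C, E}
{D}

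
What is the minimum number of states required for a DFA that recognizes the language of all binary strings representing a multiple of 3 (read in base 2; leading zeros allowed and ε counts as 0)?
By Myhill–Nerode, count the distinguishable equivalence classes: three classes — residue of the binary value mod 3.
3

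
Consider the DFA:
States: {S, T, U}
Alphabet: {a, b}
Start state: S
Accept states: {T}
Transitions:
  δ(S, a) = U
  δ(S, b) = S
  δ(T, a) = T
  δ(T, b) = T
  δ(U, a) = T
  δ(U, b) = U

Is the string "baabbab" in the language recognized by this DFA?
Processing string "baabbab":
  S --b--> S
  S --a--> U
  U --a--> T
  T --b--> T
  T --b--> T
  T --a--> T
  T --b--> T
Final state: T
Accept states: {T}
Yes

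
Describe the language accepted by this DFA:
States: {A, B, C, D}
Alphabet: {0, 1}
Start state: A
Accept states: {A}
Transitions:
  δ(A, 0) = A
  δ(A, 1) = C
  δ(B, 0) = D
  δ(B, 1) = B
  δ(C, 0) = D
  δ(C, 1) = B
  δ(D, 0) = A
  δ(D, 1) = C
Testing a few strings:
  '1' → reject
  '11' → reject
  '0100' → accept
  '1010' → reject
State roles: A=value ≡ 0 (mod 4); B=value ≡ 3 (mod 4); C=value ≡ 1 (mod 4); D=value ≡ 2 (mod 4)
All binary strings representing a multiple of 4 (read in base 2; leading zeros allowed and ε counts as 0)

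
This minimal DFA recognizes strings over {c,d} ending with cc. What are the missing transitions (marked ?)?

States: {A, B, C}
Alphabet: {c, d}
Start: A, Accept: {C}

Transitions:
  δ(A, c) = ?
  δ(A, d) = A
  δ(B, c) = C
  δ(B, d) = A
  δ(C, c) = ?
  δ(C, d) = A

From the language and accept set, identify what each state tracks — A: last symbol not c; B: one trailing c; C: two trailing c's.
Each missing δ(q, a) is the state matching the new tracked value after reading a.
δ(A, c) = B; δ(C, c) = C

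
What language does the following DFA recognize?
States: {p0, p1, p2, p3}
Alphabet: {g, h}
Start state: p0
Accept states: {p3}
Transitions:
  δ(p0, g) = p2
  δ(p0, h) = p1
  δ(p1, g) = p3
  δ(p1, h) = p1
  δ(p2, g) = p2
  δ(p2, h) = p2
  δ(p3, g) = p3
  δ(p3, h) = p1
Testing a few strings:
  'ggh' → reject
  'h' → reject
  'g' → reject
  'gggg' → reject
State roles: p0=no input read; p1=started with h, last symbol h; p2=started with g (dead); p3=started with h, last symbol g
All strings over {g,h} that start with h and end with g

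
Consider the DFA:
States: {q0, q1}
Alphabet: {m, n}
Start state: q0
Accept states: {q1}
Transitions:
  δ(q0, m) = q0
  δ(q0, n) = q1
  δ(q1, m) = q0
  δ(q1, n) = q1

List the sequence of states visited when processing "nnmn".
read 'n': q0 → q1
  read 'n': q1 → q1
  read 'm': q1 → q0
  read 'n': q0 → q1
q0 -> q1 -> q1 -> q0 -> q1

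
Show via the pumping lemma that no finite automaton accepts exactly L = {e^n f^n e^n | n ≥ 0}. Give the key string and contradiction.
Assume L is regular with pumping length p. Idea: pumping the first e-block unbalances it against the other two.
Choose s = e^p f^p e^p ∈ L (|s| = 3p ≥ p). By the pumping lemma, s = xyz with |xy| ≤ p, |y| > 0, so y = e^k with k ≥ 1, inside the first e-block. Then xy²z = e^(p+k) f^p e^p. The first block has length p+k ≠ p, so the three block lengths are no longer equal and xy²z ∉ L.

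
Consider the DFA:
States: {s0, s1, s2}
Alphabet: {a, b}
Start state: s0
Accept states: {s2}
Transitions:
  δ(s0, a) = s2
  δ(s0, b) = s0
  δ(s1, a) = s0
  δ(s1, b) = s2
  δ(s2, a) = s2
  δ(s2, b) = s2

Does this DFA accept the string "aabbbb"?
Processing string "aabbbb":
  s0 --a--> s2
  s2 --a--> s2
  s2 --b--> s2
  s2 --b--> s2
  s2 --b--> s2
  s2 --b--> s2
Final state: s2
Accept states: {s2}
Yes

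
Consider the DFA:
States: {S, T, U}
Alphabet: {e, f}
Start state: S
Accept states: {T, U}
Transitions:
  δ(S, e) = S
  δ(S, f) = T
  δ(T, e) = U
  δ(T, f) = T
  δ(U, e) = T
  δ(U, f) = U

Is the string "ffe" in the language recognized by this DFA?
Processing string "ffe":
  S --f--> T
  T --f--> T
  T --e--> U
Final state: U
Accept states: {T, U}
Yes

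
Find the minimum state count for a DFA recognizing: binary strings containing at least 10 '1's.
By Myhill–Nerode, count the distinguishable equivalence classes: 11 classes — having seen 0, 1, …, 9, or ≥10 copies of '1'; any two classes i < j (j ≤ 10) are distinguished by the string 1^(10−j), which takes class j to 10 copies (accepted) but leaves class i below 10 (rejected).
11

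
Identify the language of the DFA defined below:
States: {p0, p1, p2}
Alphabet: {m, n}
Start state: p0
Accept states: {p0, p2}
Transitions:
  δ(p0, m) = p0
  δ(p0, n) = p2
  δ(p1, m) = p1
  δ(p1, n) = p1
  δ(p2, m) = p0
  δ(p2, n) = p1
Testing a few strings:
  'mnn' → reject
  'mmnn' → reject
  'nm' → accept
  'mnnm' → reject
State roles: p0=last symbol not n (ok); p1=saw nn (dead); p2=last symbol n (ok)
All strings over {m,n} with no two consecutive n's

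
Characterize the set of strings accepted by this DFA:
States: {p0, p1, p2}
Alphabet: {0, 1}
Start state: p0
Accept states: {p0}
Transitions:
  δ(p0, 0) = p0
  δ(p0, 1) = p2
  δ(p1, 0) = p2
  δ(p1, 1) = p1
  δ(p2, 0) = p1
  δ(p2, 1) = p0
Testing a few strings:
  '101' → reject
  '010' → reject
  '1000' → reject
  '110' → accept
State roles: p0=value ≡ 0 (mod 3); p1=value ≡ 2 (mod 3); p2=value ≡ 1 (mod 3)
All binary strings representing a multiple of 3 (read in base 2; leading zeros allowed and ε counts as 0)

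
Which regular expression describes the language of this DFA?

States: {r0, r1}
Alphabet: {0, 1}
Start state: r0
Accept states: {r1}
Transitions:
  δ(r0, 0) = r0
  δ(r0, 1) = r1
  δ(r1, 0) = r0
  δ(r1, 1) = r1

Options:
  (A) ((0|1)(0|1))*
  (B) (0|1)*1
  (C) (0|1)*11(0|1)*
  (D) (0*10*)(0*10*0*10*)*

Check each option against the DFA on short strings; one disagreement eliminates an option:
  (A) ((0|1)(0|1))*: on ε the DFA stays in r0 and rejects (r0 ∉ Accept), but the regex matches it → eliminate
  (B) (0|1)*1: agrees with the DFA on every string of length ≤ 6
  (C) (0|1)*11(0|1)*: on '1' the DFA goes r0 → r1 and accepts (r1 ∈ Accept), but the regex does not match it → eliminate
  (D) (0*10*)(0*10*0*10*)*: on '10' the DFA goes r0 → r1 → r0 and rejects (r0 ∉ Accept), but the regex matches it → eliminate
Only (B) is consistent with the DFA.
(B) (0|1)*1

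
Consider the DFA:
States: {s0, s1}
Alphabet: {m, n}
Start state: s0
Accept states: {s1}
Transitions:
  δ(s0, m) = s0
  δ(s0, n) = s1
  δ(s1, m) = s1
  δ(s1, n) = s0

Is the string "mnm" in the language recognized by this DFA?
Processing string "mnm":
  s0 --m--> s0
  s0 --n--> s1
  s1 --m--> s1
Final state: s1
Accept states: {s1}
Yes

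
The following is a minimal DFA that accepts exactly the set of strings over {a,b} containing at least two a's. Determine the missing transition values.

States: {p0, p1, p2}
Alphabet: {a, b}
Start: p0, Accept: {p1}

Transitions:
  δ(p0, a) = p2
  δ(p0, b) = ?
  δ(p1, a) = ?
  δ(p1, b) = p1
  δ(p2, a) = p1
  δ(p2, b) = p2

From the language and accept set, identify what each state tracks — p0: zero a's seen; p1: ≥ two a's seen; p2: one a seen.
Each missing δ(q, a) is the state matching the new tracked value after reading a.
δ(p0, b) = p0; δ(p1, a) = p1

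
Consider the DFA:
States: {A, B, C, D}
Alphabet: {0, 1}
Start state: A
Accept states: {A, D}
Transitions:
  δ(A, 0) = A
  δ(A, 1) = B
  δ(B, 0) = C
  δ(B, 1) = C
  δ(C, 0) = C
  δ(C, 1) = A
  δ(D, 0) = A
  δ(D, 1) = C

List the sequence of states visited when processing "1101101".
read '1': A → B
  read '1': B → C
  read '0': C → C
  read '1': C → A
  read '1': A → B
  read '0': B → C
  read '1': C → A
A -> B -> C -> C -> A -> B -> C -> A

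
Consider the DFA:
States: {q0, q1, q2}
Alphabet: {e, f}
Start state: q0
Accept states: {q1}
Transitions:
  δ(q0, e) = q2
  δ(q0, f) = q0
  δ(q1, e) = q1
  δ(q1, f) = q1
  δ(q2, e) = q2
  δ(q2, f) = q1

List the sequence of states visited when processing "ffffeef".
read 'f': q0 → q0
  read 'f': q0 → q0
  read 'f': q0 → q0
  read 'f': q0 → q0
  read 'e': q0 → q2
  read 'e': q2 → q2
  read 'f': q2 → q1
q0 -> q0 -> q0 -> q0 -> q0 -> q2 -> q2 -> q1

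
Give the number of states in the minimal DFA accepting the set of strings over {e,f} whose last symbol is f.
By Myhill–Nerode, count the distinguishable equivalence classes: 2^1 = 2 classes — the DFA must remember the last 1 symbol read; every pair of distinct length-1 suffixes is distinguishable by some continuation.
2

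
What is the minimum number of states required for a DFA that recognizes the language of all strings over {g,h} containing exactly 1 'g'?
By Myhill–Nerode, count the distinguishable equivalence classes: 3 classes — having seen 0, 1, or >1 copies of 'g'; the count-1 class is the only accepting one and >1 is dead.
3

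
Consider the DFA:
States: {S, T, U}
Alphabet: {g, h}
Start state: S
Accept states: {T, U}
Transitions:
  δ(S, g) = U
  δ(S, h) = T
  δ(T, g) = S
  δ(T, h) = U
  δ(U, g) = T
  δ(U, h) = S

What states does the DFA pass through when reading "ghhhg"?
read 'g': S → U
  read 'h': U → S
  read 'h': S → T
  read 'h': T → U
  read 'g': U → T
S -> U -> S -> T -> U -> T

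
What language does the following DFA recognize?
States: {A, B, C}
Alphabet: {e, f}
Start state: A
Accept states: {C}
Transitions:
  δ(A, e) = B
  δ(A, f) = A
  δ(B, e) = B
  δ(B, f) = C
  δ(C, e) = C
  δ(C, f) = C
Testing a few strings:
  'fee' → reject
  'eeef' → accept
  'eeff' → accept
  'ffe' → reject
State roles: A=no e seen yet; B=seen a e, waiting for f; C=substring ef seen
All strings over {e,f} containing the substring ef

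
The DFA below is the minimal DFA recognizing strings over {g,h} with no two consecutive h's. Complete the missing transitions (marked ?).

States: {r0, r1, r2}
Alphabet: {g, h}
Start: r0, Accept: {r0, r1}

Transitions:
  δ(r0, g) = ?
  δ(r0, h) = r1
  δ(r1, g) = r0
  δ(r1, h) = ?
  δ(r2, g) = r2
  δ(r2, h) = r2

From the language and accept set, identify what each state tracks — r0: last symbol not h (ok); r1: last symbol h (ok); r2: saw hh (dead).
Each missing δ(q, a) is the state matching the new tracked value after reading a.
δ(r0, g) = r0; δ(r1, h) = r2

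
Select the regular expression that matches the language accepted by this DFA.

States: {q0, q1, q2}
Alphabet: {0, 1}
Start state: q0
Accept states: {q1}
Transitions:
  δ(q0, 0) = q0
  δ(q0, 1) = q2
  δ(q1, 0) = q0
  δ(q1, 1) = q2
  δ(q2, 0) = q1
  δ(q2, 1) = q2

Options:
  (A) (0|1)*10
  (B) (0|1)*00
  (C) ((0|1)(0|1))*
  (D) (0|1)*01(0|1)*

Check each option against the DFA on short strings; one disagreement eliminates an option:
  (A) (0|1)*10: agrees with the DFA on every string of length ≤ 6
  (B) (0|1)*00: on '00' the DFA goes q0 → q0 → q0 and rejects (q0 ∉ Accept), but the regex matches it → eliminate
  (C) ((0|1)(0|1))*: on ε the DFA stays in q0 and rejects (q0 ∉ Accept), but the regex matches it → eliminate
  (D) (0|1)*01(0|1)*: on '01' the DFA goes q0 → q0 → q2 and rejects (q2 ∉ Accept), but the regex matches it → eliminate
Only (A) is consistent with the DFA.
(A) (0|1)*10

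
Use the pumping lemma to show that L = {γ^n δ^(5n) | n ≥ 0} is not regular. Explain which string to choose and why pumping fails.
Assume L is regular with pumping length p. Idea: pumping the γ-block breaks the 1:5 ratio.
Choose s = γ^p δ^(5p) (length 6p ≥ p). By the pumping lemma, s = xyz with |xy| ≤ p, |y| > 0, so y = γ^k with k ≥ 1. Then xy²z = γ^(p+k) δ^(5p). For this to be in L we would need 5p = 5(p+k), i.e. 5k = 0, contradicting k ≥ 1. So xy²z ∉ L.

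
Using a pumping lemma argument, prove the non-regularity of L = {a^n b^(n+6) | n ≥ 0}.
Assume L is regular with pumping length p. Idea: pumping the a-block breaks the fixed offset of 6.
Choose s = a^p b^(p+6) ∈ L. By the pumping lemma, s = xyz with |xy| ≤ p, |y| > 0, so y = a^k with k ≥ 1. Then xy²z = a^(p+k) b^(p+6). For this to be in L we would need p+6 = (p+k)+6, i.e. k = 0, contradicting k ≥ 1. So xy²z ∉ L.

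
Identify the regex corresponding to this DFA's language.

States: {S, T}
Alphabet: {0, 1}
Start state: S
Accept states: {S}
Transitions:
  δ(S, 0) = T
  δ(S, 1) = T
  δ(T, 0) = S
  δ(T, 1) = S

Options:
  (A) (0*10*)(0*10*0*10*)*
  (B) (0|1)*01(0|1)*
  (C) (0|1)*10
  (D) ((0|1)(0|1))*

Check each option against the DFA on short strings; one disagreement eliminates an option:
  (A) (0*10*)(0*10*0*10*)*: on ε the DFA stays in S and accepts (S ∈ Accept), but the regex does not match it → eliminate
  (B) (0|1)*01(0|1)*: on ε the DFA stays in S and accepts (S ∈ Accept), but the regex does not match it → eliminate
  (C) (0|1)*10: on ε the DFA stays in S and accepts (S ∈ Accept), but the regex does not match it → eliminate
  (D) ((0|1)(0|1))*: agrees with the DFA on every string of length ≤ 6
Only (D) is consistent with the DFA.
(D) ((0|1)(0|1))*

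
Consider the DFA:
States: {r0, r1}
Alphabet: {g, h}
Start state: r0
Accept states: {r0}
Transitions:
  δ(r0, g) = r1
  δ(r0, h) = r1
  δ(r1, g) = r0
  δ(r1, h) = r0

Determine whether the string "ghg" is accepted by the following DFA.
Processing string "ghg":
  r0 --g--> r1
  r1 --h--> r0
  r0 --g--> r1
Final state: r1
Accept states: {r0}
No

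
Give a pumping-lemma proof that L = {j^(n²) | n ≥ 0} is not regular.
Assume L is regular with pumping length p. Idea: pumping adds a fixed amount, but gaps between consecutive squares grow.
Choose s = j^(p²) (length p² ≥ p). By the pumping lemma, s = xyz with |xy| ≤ p, |y| > 0, so |y| = k with 1 ≤ k ≤ p. Then |xy²z| = p²+k. Since p² < p²+k ≤ p²+p < (p+1)², the length p²+k lies strictly between consecutive squares, so it is not a perfect square and xy²z ∉ L.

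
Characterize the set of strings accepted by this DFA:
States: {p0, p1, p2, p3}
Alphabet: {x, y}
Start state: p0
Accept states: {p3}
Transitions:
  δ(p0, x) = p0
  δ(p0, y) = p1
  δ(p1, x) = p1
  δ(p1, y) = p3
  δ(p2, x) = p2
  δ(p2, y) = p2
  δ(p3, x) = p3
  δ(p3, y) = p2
Testing a few strings:
  'y' → reject
  'yy' → accept
  'x' → reject
  'xyyx' → accept
State roles: p0=zero y's; p1=one y; p2=≥ three y's (dead); p3=two y's
All strings over {x,y} containing exactly two y's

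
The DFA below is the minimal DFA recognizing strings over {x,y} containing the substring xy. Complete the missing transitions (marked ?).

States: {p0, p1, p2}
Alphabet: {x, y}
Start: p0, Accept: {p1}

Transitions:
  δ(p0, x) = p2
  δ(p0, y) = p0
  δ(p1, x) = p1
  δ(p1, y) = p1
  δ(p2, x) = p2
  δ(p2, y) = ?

From the language and accept set, identify what each state tracks — p0: no x seen yet; p1: substring xy seen; p2: seen a x, waiting for y.
Each missing δ(q, a) is the state matching the new tracked value after reading a.
δ(p2, y) = p1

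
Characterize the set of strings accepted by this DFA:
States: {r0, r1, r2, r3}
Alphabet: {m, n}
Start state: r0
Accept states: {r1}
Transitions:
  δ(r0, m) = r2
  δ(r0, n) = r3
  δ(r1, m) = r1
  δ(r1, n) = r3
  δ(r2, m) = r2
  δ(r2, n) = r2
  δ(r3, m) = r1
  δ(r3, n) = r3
Testing a few strings:
  'mnm' → reject
  'nnm' → accept
  'm' → reject
  'mmmm' → reject
State roles: r0=no input read; r1=started with n, last symbol m; r2=started with m (dead); r3=started with n, last symbol n
All strings over {m,n} that start with n and end with m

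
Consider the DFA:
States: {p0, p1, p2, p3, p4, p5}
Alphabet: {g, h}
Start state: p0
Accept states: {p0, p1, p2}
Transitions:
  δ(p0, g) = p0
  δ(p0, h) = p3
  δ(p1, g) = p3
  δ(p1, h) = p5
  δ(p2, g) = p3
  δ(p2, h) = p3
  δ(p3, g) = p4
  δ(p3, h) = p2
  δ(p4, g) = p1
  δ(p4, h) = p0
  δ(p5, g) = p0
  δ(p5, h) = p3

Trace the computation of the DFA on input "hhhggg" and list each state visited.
read 'h': p0 → p3
  read 'h': p3 → p2
  read 'h': p2 → p3
  read 'g': p3 → p4
  read 'g': p4 → p1
  read 'g': p1 → p3
p0 -> p3 -> p2 -> p3 -> p4 -> p1 -> p3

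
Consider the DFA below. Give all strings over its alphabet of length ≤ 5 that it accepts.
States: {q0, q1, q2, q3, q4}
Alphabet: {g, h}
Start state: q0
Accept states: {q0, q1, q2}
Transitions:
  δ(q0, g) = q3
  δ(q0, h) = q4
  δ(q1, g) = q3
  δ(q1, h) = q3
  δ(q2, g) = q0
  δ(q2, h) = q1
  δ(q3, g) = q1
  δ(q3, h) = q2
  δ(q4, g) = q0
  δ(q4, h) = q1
ε, gg, gh, hg, hh, ghg, ghh, gggg, gggh, gghg, gghh, hggg, hggh, hghg, hghh, hhgg, hhgh, hhhg, hhhh, ggghg, ggghh, gghhg, gghhh, ghggg, ghggh, ghghg, ghghh, ghhgg, ghhgh, ghhhg, ghhhh, hgghg, hgghh, hhghg, hhghh, hhhhg, hhhhh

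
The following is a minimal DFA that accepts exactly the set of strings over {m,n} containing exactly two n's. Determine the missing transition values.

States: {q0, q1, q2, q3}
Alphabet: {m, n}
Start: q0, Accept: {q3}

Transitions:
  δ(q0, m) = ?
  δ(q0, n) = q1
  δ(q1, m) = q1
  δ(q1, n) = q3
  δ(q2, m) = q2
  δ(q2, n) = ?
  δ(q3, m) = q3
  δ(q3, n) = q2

From the language and accept set, identify what each state tracks — q0: zero n's; q1: one n; q2: ≥ three n's (dead); q3: two n's.
Each missing δ(q, a) is the state matching the new tracked value after reading a.
δ(q0, m) = q0; δ(q2, n) = q2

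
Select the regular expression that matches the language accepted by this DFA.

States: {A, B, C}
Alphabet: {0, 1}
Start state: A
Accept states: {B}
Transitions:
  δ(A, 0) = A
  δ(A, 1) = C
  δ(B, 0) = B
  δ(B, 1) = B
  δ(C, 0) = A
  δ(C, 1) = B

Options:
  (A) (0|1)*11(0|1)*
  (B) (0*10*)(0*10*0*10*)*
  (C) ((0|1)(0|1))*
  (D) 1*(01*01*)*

Check each option against the DFA on short strings; one disagreement eliminates an option:
  (A) (0|1)*11(0|1)*: agrees with the DFA on every string of length ≤ 6
  (B) (0*10*)(0*10*0*10*)*: on '1' the DFA goes A → C and rejects (C ∉ Accept), but the regex matches it → eliminate
  (C) ((0|1)(0|1))*: on ε the DFA stays in A and rejects (A ∉ Accept), but the regex matches it → eliminate
  (D) 1*(01*01*)*: on ε the DFA stays in A and rejects (A ∉ Accept), but the regex matches it → eliminate
Only (A) is consistent with the DFA.
(A) (0|1)*11(0|1)*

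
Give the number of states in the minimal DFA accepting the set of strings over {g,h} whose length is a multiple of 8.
By Myhill–Nerode, count the distinguishable equivalence classes: 8 classes — one per residue of the length mod 8; class i is distinguished from class j by any string of length (8 − i) mod 8.
8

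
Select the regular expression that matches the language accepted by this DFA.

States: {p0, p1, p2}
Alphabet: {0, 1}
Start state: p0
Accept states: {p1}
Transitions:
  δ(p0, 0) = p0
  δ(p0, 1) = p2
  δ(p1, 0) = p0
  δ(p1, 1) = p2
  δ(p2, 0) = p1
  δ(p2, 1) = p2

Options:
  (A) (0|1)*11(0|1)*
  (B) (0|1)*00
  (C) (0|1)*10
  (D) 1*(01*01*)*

Check each option against the DFA on short strings; one disagreement eliminates an option:
  (A) (0|1)*11(0|1)*: on '10' the DFA goes p0 → p2 → p1 and accepts (p1 ∈ Accept), but the regex does not match it → eliminate
  (B) (0|1)*00: on '00' the DFA goes p0 → p0 → p0 and rejects (p0 ∉ Accept), but the regex matches it → eliminate
  (C) (0|1)*10: agrees with the DFA on every string of length ≤ 6
  (D) 1*(01*01*)*: on ε the DFA stays in p0 and rejects (p0 ∉ Accept), but the regex matches it → eliminate
Only (C) is consistent with the DFA.
(C) (0|1)*10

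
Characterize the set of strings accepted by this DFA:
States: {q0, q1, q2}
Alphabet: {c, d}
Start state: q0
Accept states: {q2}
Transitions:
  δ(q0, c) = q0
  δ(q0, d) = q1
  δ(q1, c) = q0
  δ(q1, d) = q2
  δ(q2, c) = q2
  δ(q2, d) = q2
Testing a few strings:
  'dcd' → reject
  'c' → reject
  'cd' → reject
  'ccd' → reject
State roles: q0=no progress toward dd; q1=one trailing d; q2=substring dd seen
All strings over {c,d} containing the substring dd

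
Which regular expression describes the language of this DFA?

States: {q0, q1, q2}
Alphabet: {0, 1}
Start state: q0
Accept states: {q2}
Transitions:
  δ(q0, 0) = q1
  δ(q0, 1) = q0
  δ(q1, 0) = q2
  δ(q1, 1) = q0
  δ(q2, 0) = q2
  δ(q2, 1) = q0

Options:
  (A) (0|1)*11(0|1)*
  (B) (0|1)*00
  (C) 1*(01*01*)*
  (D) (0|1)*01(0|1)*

Check each option against the DFA on short strings; one disagreement eliminates an option:
  (A) (0|1)*11(0|1)*: on '00' the DFA goes q0 → q1 → q2 and accepts (q2 ∈ Accept), but the regex does not match it → eliminate
  (B) (0|1)*00: agrees with the DFA on every string of length ≤ 6
  (C) 1*(01*01*)*: on ε the DFA stays in q0 and rejects (q0 ∉ Accept), but the regex matches it → eliminate
  (D) (0|1)*01(0|1)*: on '00' the DFA goes q0 → q1 → q2 and accepts (q2 ∈ Accept), but the regex does not match it → eliminate
Only (B) is consistent with the DFA.
(B) (0|1)*00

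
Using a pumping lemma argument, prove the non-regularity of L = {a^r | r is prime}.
Assume L is regular with pumping length p. Idea: pumping by a suitable count produces a composite length.
Let q be a prime with q ≥ p and choose s = a^q ∈ L. By the pumping lemma, s = xyz with |xy| ≤ p, |y| = k ≥ 1. Take i = q+1: |xy^(q+1)z| = q + q·k = q(1+k). Since q ≥ 2 and 1+k ≥ 2, q(1+k) is composite, so xy^(q+1)z ∉ L.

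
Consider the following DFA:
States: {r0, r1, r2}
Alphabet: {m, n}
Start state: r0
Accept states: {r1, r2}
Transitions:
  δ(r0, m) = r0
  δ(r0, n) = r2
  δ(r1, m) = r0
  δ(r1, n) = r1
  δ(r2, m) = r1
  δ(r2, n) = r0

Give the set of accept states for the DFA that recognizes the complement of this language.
Complement accept states = All states \ Original accept states
= {r0, r1, r2} \ {r1, r2}
{r0}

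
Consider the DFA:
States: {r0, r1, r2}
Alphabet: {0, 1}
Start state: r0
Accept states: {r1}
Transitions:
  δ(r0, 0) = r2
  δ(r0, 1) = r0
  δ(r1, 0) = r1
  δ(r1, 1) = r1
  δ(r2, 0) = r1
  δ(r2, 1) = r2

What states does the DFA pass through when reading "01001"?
read '0': r0 → r2
  read '1': r2 → r2
  read '0': r2 → r1
  read '0': r1 → r1
  read '1': r1 → r1
r0 -> r2 -> r2 -> r1 -> r1 -> r1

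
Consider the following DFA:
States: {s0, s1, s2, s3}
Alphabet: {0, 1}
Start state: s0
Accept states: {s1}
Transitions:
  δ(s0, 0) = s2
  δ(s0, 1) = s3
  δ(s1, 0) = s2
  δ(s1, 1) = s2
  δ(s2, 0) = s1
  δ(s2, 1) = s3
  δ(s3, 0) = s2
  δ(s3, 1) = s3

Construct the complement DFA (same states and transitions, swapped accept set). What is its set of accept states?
Complement accept states = All states \ Original accept states
= {s0, s1, s2, s3} \ {s1}
{s0, s2, s3}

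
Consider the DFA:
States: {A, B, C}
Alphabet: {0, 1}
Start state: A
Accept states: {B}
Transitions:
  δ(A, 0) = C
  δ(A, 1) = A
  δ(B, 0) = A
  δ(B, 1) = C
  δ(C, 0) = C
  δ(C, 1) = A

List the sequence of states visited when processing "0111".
read '0': A → C
  read '1': C → A
  read '1': A → A
  read '1': A → A
A -> C -> A -> A -> A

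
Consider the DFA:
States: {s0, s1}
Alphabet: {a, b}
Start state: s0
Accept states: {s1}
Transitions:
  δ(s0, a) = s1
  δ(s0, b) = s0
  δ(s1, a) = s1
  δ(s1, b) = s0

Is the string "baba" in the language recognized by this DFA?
Processing string "baba":
  s0 --b--> s0
  s0 --a--> s1
  s1 --b--> s0
  s0 --a--> s1
Final state: s1
Accept states: {s1}
Yes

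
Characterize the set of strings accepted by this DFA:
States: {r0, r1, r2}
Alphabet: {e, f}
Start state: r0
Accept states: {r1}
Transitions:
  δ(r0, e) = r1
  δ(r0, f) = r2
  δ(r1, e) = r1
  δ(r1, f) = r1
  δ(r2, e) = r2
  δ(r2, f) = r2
Testing a few strings:
  'ff' → reject
  'f' → reject
  'e' → accept
  'fee' → reject
State roles: r0=no input read; r1=started with e; r2=started with f (dead)
All strings over {e,f} starting with e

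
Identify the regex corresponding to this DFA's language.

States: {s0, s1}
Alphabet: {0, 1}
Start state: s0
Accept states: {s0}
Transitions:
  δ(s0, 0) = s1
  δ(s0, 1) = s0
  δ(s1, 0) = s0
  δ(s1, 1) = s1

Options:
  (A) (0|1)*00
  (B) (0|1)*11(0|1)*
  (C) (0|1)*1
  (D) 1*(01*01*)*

Check each option against the DFA on short strings; one disagreement eliminates an option:
  (A) (0|1)*00: on ε the DFA stays in s0 and accepts (s0 ∈ Accept), but the regex does not match it → eliminate
  (B) (0|1)*11(0|1)*: on ε the DFA stays in s0 and accepts (s0 ∈ Accept), but the regex does not match it → eliminate
  (C) (0|1)*1: on ε the DFA stays in s0 and accepts (s0 ∈ Accept), but the regex does not match it → eliminate
  (D) 1*(01*01*)*: agrees with the DFA on every string of length ≤ 6
Only (D) is consistent with the DFA.
(D) 1*(01*01*)*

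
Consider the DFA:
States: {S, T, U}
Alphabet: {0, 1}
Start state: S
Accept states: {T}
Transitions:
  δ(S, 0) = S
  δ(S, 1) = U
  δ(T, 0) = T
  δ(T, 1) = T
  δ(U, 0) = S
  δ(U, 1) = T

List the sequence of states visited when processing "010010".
read '0': S → S
  read '1': S → U
  read '0': U → S
  read '0': S → S
  read '1': S → U
  read '0': U → S
S -> S -> U -> S -> S -> U -> S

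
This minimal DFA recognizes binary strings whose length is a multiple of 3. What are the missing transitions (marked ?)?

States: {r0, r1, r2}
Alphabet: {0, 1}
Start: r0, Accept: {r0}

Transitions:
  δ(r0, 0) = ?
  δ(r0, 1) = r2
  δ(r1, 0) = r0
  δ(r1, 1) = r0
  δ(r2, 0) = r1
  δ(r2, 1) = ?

From the language and accept set, identify what each state tracks — r0: length ≡ 0 (mod 3); r1: length ≡ 2 (mod 3); r2: length ≡ 1 (mod 3).
Each missing δ(q, a) is the state matching the new tracked value after reading a.
δ(r0, 0) = r2; δ(r2, 1) = r1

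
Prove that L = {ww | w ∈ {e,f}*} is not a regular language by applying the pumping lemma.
Assume L is regular with pumping length p. Idea: pumping the leading e-block breaks the equality of the two halves.
Choose s = e^p f e^p f ∈ L (with w = e^p f). |s| = 2p+2 ≥ p. By the pumping lemma, s = xyz with |xy| ≤ p, |y| > 0, so y = e^k with k ≥ 1, in the first e-block. Then xy²z = e^(p+k) f e^p f, of length 2p+2+k. If k is odd this length is odd, so it cannot be of the form ww. If k is even, each half has length p+1+k/2 ≤ p+k, so the first half lies entirely inside the leading e-block and contains no f, while the second half ends in f; the halves differ. Either way xy²z ∉ L.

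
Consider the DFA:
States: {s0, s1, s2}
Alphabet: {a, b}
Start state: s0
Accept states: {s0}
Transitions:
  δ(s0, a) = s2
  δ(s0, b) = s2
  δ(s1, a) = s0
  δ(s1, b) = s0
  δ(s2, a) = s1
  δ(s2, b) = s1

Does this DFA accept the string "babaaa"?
Processing string "babaaa":
  s0 --b--> s2
  s2 --a--> s1
  s1 --b--> s0
  s0 --a--> s2
  s2 --a--> s1
  s1 --a--> s0
Final state: s0
Accept states: {s0}
Yes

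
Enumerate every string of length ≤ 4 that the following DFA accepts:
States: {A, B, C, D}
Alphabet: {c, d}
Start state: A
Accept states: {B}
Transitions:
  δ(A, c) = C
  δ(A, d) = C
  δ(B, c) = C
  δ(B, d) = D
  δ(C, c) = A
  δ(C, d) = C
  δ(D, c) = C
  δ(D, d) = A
None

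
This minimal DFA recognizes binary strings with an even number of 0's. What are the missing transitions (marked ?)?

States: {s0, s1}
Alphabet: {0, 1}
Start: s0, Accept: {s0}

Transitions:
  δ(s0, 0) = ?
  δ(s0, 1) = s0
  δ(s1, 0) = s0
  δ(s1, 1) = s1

From the language and accept set, identify what each state tracks — s0: even number of 0's so far; s1: odd number of 0's so far.
Each missing δ(q, a) is the state matching the new tracked value after reading a.
δ(s0, 0) = s1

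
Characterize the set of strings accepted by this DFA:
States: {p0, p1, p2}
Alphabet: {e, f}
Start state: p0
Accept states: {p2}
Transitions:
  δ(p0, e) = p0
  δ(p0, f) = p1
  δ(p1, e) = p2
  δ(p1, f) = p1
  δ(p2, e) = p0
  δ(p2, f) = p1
Testing a few strings:
  'ff' → reject
  'f' → reject
  'eee' → reject
  'e' → reject
State roles: p0=no suffix match; p1=one trailing f; p2=suffix is fe
All strings over {e,f} ending with fe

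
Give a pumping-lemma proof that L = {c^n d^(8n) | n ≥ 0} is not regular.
Assume L is regular with pumping length p. Idea: pumping the c-block breaks the 1:8 ratio.
Choose s = c^p d^(8p) (length 9p ≥ p). By the pumping lemma, s = xyz with |xy| ≤ p, |y| > 0, so y = c^k with k ≥ 1. Then xy²z = c^(p+k) d^(8p). For this to be in L we would need 8p = 8(p+k), i.e. 8k = 0, contradicting k ≥ 1. So xy²z ∉ L.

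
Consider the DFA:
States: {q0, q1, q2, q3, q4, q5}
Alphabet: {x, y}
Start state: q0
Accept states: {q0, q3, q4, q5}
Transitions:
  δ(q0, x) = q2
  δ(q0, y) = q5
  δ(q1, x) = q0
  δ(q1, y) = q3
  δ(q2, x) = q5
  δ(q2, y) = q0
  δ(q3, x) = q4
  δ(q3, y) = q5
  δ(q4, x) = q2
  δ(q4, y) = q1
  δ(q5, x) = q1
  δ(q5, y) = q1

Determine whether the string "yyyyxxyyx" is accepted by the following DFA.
Processing string "yyyyxxyyx":
  q0 --y--> q5
  q5 --y--> q1
  q1 --y--> q3
  q3 --y--> q5
  q5 --x--> q1
  q1 --x--> q0
  q0 --y--> q5
  q5 --y--> q1
  q1 --x--> q0
Final state: q0
Accept states: {q0, q3, q4, q5}
Yes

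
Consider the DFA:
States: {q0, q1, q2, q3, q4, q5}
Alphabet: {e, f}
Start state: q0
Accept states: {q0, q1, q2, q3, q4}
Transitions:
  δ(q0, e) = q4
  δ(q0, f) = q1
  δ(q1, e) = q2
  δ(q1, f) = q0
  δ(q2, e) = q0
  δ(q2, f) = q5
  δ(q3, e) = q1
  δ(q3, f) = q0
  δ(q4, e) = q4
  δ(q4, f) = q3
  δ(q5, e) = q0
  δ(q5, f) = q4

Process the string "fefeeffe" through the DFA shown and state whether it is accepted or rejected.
Processing string "fefeeffe":
  q0 --f--> q1
  q1 --e--> q2
  q2 --f--> q5
  q5 --e--> q0
  q0 --e--> q4
  q4 --f--> q3
  q3 --f--> q0
  q0 --e--> q4
Final state: q4
Accept states: {q0, q1, q2, q3, q4}
Yes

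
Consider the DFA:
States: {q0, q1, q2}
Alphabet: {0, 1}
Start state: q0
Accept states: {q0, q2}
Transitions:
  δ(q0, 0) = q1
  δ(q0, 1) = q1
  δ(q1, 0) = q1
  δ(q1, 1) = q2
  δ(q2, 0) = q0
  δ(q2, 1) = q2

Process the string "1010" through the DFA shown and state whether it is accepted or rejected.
Processing string "1010":
  q0 --1--> q1
  q1 --0--> q1
  q1 --1--> q2
  q2 --0--> q0
Final state: q0
Accept states: {q0, q2}
Yes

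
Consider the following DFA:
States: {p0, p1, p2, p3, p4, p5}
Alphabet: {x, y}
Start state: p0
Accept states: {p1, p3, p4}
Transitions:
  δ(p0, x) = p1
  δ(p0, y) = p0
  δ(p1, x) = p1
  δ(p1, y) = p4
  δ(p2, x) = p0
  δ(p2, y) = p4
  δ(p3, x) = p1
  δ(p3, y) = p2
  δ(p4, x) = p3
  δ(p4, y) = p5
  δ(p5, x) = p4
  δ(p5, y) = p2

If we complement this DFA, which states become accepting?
Complement accept states = All states \ Original accept states
= {p0, p1, p2, p3, p4, p5} \ {p1, p3, p4}
{p0, p2, p5}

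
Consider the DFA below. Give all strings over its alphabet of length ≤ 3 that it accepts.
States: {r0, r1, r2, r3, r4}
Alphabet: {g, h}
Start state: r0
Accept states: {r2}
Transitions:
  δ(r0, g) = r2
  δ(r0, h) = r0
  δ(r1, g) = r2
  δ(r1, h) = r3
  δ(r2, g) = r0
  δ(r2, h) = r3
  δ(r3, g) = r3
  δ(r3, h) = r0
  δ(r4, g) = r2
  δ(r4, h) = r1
g, hg, ggg, hhg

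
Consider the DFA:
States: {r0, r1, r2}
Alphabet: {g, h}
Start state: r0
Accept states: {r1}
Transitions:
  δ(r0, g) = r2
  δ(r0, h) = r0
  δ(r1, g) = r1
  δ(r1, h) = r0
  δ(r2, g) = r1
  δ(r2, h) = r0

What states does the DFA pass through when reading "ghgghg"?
read 'g': r0 → r2
  read 'h': r2 → r0
  read 'g': r0 → r2
  read 'g': r2 → r1
  read 'h': r1 → r0
  read 'g': r0 → r2
r0 -> r2 -> r0 -> r2 -> r1 -> r0 -> r2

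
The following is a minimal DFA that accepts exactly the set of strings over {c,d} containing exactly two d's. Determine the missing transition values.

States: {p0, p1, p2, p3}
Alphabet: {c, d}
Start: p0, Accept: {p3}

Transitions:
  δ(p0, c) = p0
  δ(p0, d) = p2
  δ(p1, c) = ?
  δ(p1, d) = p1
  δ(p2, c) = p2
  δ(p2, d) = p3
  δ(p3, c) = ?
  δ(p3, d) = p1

From the language and accept set, identify what each state tracks — p0: zero d's; p1: ≥ three d's (dead); p2: one d; p3: two d's.
Each missing δ(q, a) is the state matching the new tracked value after reading a.
δ(p1, c) = p1; δ(p3, c) = p3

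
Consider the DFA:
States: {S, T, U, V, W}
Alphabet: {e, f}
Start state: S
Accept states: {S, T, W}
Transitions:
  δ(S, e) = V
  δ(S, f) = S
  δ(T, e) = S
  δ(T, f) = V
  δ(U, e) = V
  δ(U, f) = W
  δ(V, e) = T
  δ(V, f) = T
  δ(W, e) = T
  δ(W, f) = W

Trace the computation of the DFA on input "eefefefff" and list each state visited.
read 'e': S → V
  read 'e': V → T
  read 'f': T → V
  read 'e': V → T
  read 'f': T → V
  read 'e': V → T
  read 'f': T → V
  read 'f': V → T
  read 'f': T → V
S -> V -> T -> V -> T -> V -> T -> V -> T -> V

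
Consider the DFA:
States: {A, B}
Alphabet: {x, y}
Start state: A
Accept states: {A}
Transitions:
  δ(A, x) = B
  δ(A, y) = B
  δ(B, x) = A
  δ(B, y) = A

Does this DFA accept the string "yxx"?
Processing string "yxx":
  A --y--> B
  B --x--> A
  A --x--> B
Final state: B
Accept states: {A}
No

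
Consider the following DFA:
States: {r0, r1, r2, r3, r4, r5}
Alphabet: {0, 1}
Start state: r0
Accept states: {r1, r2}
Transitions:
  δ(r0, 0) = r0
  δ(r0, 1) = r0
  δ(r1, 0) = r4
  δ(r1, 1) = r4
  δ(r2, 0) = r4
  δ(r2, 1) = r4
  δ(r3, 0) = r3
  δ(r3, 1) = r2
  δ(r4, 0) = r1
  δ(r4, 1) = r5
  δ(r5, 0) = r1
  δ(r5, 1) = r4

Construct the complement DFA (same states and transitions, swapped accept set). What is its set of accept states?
Complement accept states = All states \ Original accept states
= {r0, r1, r2, r3, r4, r5} \ {r1, r2}
{r0, r3, r4, r5}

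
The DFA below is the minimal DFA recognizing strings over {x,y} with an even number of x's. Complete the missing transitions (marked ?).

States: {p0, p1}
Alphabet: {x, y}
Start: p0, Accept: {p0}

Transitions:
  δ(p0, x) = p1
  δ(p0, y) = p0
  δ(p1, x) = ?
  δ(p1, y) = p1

From the language and accept set, identify what each state tracks — p0: even number of x's so far; p1: odd number of x's so far.
Each missing δ(q, a) is the state matching the new tracked value after reading a.
δ(p1, x) = p0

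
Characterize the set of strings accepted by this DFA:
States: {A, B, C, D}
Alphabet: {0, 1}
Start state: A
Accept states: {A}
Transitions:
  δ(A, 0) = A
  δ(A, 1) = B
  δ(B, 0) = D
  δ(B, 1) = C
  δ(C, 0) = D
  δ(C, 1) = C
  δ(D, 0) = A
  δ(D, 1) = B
Testing a few strings:
  '01' → reject
  '1' → reject
  '110' → reject
  '001' → reject
State roles: A=value ≡ 0 (mod 4); B=value ≡ 1 (mod 4); C=value ≡ 3 (mod 4); D=value ≡ 2 (mod 4)
All binary strings representing a multiple of 4 (read in base 2; leading zeros allowed and ε counts as 0)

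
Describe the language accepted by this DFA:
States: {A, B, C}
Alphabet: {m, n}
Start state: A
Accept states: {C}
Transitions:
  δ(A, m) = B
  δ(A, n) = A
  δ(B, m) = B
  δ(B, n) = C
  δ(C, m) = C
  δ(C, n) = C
Testing a few strings:
  'mnn' → accept
  'n' → reject
  'm' → reject
  'nnn' → reject
State roles: A=no m seen yet; B=seen a m, waiting for n; C=substring mn seen
All strings over {m,n} containing the substring mn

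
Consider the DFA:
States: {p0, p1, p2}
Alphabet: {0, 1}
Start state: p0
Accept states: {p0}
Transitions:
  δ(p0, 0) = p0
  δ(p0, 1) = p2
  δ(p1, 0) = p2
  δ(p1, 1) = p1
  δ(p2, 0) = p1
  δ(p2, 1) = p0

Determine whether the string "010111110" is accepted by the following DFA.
Processing string "010111110":
  p0 --0--> p0
  p0 --1--> p2
  p2 --0--> p1
  p1 --1--> p1
  p1 --1--> p1
  p1 --1--> p1
  p1 --1--> p1
  p1 --1--> p1
  p1 --0--> p2
Final state: p2
Accept states: {p0}
No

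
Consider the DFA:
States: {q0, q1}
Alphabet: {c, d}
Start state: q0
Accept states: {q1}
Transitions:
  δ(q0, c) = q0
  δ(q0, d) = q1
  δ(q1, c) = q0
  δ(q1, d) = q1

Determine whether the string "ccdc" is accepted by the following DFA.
Processing string "ccdc":
  q0 --c--> q0
  q0 --c--> q0
  q0 --d--> q1
  q1 --c--> q0
Final state: q0
Accept states: {q1}
No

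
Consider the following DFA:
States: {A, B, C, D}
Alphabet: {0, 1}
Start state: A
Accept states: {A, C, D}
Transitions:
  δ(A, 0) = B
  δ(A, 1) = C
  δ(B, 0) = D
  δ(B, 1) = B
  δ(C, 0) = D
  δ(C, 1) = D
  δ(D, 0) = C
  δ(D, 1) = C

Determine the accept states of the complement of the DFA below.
Complement accept states = All states \ Original accept states
= {A, B, C, D} \ {A, C, D}
{B}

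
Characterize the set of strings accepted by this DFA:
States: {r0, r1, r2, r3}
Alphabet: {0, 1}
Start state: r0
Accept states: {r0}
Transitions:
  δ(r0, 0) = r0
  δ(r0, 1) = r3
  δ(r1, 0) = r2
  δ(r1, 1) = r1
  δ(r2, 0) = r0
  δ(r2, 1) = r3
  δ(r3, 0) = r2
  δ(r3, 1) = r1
Testing a few strings:
  '11' → reject
  '1000' → accept
  '111' → reject
  '1110' → reject
State roles: r0=value ≡ 0 (mod 4); r1=value ≡ 3 (mod 4); r2=value ≡ 2 (mod 4); r3=value ≡ 1 (mod 4)
All binary strings representing a multiple of 4 (read in base 2; leading zeros allowed and ε counts as 0)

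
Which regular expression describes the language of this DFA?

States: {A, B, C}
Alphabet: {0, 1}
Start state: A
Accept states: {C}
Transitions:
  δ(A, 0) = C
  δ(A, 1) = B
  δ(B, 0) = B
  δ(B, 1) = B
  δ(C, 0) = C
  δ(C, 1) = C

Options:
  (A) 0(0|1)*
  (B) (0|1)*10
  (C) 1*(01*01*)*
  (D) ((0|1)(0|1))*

Check each option against the DFA on short strings; one disagreement eliminates an option:
  (A) 0(0|1)*: agrees with the DFA on every string of length ≤ 6
  (B) (0|1)*10: on '0' the DFA goes A → C and accepts (C ∈ Accept), but the regex does not match it → eliminate
  (C) 1*(01*01*)*: on ε the DFA stays in A and rejects (A ∉ Accept), but the regex matches it → eliminate
  (D) ((0|1)(0|1))*: on ε the DFA stays in A and rejects (A ∉ Accept), but the regex matches it → eliminate
Only (A) is consistent with the DFA.
(A) 0(0|1)*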